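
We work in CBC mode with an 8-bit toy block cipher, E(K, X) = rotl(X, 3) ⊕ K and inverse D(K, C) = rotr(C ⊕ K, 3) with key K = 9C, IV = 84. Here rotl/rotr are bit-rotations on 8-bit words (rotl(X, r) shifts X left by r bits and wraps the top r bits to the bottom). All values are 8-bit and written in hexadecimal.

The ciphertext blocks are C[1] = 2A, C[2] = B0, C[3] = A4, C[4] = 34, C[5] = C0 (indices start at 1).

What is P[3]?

CBC decryption: P_i = D(K, C_i) ⊕ C_{i−1}, with C_{0} = IV.
P[3]: D(K, A4) = 07; 07 ⊕ B0 = B7.

P[3] = B7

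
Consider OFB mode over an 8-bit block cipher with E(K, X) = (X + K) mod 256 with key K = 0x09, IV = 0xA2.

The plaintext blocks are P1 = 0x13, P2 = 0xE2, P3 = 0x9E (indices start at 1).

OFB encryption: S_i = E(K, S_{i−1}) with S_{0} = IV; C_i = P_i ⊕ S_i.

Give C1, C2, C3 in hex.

C1 = 0xB8, C2 = 0x56, C3 = 0x23

C1: S = E(K, 0xA2) = 0xAB; 0x13 ⊕ 0xAB = 0xB8.
C2: S = E(K, 0xAB) = 0xB4; 0xE2 ⊕ 0xB4 = 0x56.
C3: S = E(K, 0xB4) = 0xBD; 0x9E ⊕ 0xBD = 0x23.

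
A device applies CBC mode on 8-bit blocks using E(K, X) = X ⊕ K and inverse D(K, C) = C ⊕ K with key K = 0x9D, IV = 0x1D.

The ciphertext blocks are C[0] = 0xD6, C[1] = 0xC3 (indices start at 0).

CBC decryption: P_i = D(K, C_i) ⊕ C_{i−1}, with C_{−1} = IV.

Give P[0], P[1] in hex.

P[0]: D(K, 0xD6) = 0x4B; 0x4B ⊕ 0x1D = 0x56.
P[1]: D(K, 0xC3) = 0x5E; 0x5E ⊕ 0xD6 = 0x88.

P[0] = 0x56, P[1] = 0x88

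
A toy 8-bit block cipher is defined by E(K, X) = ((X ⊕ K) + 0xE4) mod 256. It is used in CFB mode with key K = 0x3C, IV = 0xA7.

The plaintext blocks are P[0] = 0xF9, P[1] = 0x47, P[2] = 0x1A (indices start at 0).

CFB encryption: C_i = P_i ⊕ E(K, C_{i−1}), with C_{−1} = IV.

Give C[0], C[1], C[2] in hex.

C[0]: E(K, 0xA7) = 0x7F; 0xF9 ⊕ 0x7F = 0x86.
C[1]: E(K, 0x86) = 0x9E; 0x47 ⊕ 0x9E = 0xD9.
C[2]: E(K, 0xD9) = 0xC9; 0x1A ⊕ 0xC9 = 0xD3.

C[0] = 0x86, C[1] = 0xD9, C[2] = 0xD3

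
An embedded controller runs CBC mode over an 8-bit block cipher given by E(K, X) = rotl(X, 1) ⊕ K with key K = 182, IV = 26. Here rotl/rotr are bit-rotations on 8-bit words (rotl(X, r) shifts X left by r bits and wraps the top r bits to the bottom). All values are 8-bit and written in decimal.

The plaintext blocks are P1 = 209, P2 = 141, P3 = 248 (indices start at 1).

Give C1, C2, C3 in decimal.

CBC encryption: C_i = E(K, P_i ⊕ C_{i−1}), with C_{0} = IV.
C1: P1 ⊕ 26 = 203; E(K, 203) = 33.
C2: P2 ⊕ 33 = 172; E(K, 172) = 239.
C3: P3 ⊕ 239 = 23; E(K, 23) = 152.

C1 = 33, C2 = 239, C3 = 152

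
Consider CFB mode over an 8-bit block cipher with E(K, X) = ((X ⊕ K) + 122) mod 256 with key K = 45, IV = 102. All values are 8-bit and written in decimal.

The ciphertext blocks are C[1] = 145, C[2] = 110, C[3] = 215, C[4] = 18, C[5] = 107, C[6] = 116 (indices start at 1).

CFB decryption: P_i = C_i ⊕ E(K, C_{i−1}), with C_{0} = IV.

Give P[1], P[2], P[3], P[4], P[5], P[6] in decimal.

P[1] = 84, P[2] = 88, P[3] = 106, P[4] = 102, P[5] = 210, P[6] = 180

P[1]: E(K, 102) = 197; 145 ⊕ 197 = 84.
P[2]: E(K, 145) = 54; 110 ⊕ 54 = 88.
P[3]: E(K, 110) = 189; 215 ⊕ 189 = 106.
P[4]: E(K, 215) = 116; 18 ⊕ 116 = 102.
P[5]: E(K, 18) = 185; 107 ⊕ 185 = 210.
P[6]: E(K, 107) = 192; 116 ⊕ 192 = 180.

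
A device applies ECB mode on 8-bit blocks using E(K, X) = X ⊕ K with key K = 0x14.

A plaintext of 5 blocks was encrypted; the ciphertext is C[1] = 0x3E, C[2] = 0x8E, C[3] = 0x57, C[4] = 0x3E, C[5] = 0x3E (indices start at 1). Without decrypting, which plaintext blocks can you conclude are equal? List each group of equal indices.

ECB encrypts each block independently with the same key, so equal ciphertext blocks imply equal plaintext blocks.
C[1] = C[4] = C[5] = 0x3E, so P[1] = P[4] = P[5].

P[1] = P[4] = P[5]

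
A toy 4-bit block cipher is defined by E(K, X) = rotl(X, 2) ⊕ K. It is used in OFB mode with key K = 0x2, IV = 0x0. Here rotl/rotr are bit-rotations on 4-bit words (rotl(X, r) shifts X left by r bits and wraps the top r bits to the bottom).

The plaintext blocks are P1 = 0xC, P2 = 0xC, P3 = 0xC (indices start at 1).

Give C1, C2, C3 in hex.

C1 = 0xE, C2 = 0x6, C3 = 0x4

OFB encryption: S_i = E(K, S_{i−1}) with S_{0} = IV; C_i = P_i ⊕ S_i.
C1: S = E(K, 0x0) = 0x2; 0xC ⊕ 0x2 = 0xE.
C2: S = E(K, 0x2) = 0xA; 0xC ⊕ 0xA = 0x6.
C3: S = E(K, 0xA) = 0x8; 0xC ⊕ 0x8 = 0x4.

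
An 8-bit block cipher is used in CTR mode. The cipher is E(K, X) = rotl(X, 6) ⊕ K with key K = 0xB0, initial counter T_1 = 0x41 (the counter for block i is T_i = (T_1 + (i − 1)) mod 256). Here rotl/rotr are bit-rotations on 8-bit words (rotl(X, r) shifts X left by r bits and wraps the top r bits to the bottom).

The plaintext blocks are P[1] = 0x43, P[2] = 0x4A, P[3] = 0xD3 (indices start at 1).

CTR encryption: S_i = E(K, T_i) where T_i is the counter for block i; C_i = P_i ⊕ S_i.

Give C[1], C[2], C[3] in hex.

C[1]: T = 0x41, S = E(K, T) = 0xE0; 0x43 ⊕ 0xE0 = 0xA3.
C[2]: T = 0x42, S = E(K, T) = 0x20; 0x4A ⊕ 0x20 = 0x6A.
C[3]: T = 0x43, S = E(K, T) = 0x60; 0xD3 ⊕ 0x60 = 0xB3.

C[1] = 0xA3, C[2] = 0x6A, C[3] = 0xB3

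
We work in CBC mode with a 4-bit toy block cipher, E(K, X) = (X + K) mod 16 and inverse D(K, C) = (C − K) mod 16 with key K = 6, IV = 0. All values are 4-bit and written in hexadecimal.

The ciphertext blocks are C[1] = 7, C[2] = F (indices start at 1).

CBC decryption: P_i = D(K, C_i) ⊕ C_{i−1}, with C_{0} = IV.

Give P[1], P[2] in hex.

P[1]: D(K, 7) = 1; 1 ⊕ 0 = 1.
P[2]: D(K, F) = 9; 9 ⊕ 7 = E.

P[1] = 1, P[2] = E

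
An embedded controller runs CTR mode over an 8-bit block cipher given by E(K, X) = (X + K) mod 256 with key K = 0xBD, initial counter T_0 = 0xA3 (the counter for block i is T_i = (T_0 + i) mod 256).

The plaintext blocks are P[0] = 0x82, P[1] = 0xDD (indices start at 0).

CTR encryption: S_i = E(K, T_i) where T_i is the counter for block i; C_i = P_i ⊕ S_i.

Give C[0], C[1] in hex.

C[0] = 0xE2, C[1] = 0xBC

C[0]: T = 0xA3, S = E(K, T) = 0x60; 0x82 ⊕ 0x60 = 0xE2.
C[1]: T = 0xA4, S = E(K, T) = 0x61; 0xDD ⊕ 0x61 = 0xBC.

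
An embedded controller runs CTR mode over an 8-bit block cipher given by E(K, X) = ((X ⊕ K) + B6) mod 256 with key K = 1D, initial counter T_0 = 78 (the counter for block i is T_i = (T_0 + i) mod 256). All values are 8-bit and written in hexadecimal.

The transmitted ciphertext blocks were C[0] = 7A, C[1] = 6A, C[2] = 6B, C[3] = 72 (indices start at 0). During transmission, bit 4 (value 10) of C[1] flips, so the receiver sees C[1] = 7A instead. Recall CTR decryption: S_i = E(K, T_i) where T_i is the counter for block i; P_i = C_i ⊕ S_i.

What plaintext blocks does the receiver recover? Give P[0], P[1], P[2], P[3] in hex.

Only C[1] changed, to 7A. In CTR, a change in C_i flips the same bit in P_i only; the keystream is unaffected. Decrypting the received ciphertext:
P[0]: T = 78, S = E(K, T) = 1B; 7A ⊕ 1B = 61.
P[1]: T = 79, S = E(K, T) = 1A; 7A ⊕ 1A = 60.
P[2]: T = 7A, S = E(K, T) = 1D; 6B ⊕ 1D = 76.
P[3]: T = 7B, S = E(K, T) = 1C; 72 ⊕ 1C = 6E.
Blocks that differ from the original plaintext: P[1].

P[0] = 61, P[1] = 60, P[2] = 76, P[3] = 6E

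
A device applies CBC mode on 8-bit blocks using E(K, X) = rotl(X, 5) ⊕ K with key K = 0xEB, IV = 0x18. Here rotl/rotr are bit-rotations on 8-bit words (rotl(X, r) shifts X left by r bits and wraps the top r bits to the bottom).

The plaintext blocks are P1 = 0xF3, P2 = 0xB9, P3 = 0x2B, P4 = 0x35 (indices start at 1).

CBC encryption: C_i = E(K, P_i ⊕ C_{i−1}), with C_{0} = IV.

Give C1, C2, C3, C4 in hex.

C1: P1 ⊕ 0x18 = 0xEB; E(K, 0xEB) = 0x96.
C2: P2 ⊕ 0x96 = 0x2F; E(K, 0x2F) = 0x0E.
C3: P3 ⊕ 0x0E = 0x25; E(K, 0x25) = 0x4F.
C4: P4 ⊕ 0x4F = 0x7A; E(K, 0x7A) = 0xA4.

C1 = 0x96, C2 = 0x0E, C3 = 0x4F, C4 = 0xA4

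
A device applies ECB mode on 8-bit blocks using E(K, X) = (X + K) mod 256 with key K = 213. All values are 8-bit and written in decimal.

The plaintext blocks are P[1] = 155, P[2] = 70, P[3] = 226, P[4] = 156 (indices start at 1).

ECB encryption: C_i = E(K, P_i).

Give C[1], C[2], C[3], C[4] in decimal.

C[1]: E(K, 155) = 112.
C[2]: E(K, 70) = 27.
C[3]: E(K, 226) = 183.
C[4]: E(K, 156) = 113.

C[1] = 112, C[2] = 27, C[3] = 183, C[4] = 113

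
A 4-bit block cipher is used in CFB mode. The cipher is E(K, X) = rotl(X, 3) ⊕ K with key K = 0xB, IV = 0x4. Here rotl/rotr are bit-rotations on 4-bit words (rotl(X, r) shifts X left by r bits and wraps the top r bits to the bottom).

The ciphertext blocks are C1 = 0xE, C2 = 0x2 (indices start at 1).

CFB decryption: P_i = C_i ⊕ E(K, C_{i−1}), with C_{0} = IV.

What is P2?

P2: E(K, 0xE) = 0xC; 0x2 ⊕ 0xC = 0xE.

P2 = 0xE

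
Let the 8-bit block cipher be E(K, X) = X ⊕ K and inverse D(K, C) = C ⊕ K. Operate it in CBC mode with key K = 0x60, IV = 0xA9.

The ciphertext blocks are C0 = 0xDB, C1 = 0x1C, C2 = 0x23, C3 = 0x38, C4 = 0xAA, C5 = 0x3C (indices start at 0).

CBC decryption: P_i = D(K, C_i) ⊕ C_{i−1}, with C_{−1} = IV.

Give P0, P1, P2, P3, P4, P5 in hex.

P0 = 0x12, P1 = 0xA7, P2 = 0x5F, P3 = 0x7B, P4 = 0xF2, P5 = 0xF6

P0: D(K, 0xDB) = 0xBB; 0xBB ⊕ 0xA9 = 0x12.
P1: D(K, 0x1C) = 0x7C; 0x7C ⊕ 0xDB = 0xA7.
P2: D(K, 0x23) = 0x43; 0x43 ⊕ 0x1C = 0x5F.
P3: D(K, 0x38) = 0x58; 0x58 ⊕ 0x23 = 0x7B.
P4: D(K, 0xAA) = 0xCA; 0xCA ⊕ 0x38 = 0xF2.
P5: D(K, 0x3C) = 0x5C; 0x5C ⊕ 0xAA = 0xF6.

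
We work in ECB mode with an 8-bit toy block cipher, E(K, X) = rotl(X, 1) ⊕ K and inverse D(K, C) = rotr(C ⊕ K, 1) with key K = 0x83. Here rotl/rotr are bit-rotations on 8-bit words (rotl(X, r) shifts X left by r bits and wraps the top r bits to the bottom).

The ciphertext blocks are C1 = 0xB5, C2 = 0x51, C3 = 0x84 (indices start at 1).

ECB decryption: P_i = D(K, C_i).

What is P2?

P2: D(K, 0x51) = 0x69.

P2 = 0x69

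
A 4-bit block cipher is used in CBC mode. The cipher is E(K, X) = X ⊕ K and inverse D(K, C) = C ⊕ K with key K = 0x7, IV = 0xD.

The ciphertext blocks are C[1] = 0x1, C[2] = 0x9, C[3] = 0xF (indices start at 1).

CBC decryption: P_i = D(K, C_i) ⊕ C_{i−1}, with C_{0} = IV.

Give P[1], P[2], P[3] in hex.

P[1]: D(K, 0x1) = 0x6; 0x6 ⊕ 0xD = 0xB.
P[2]: D(K, 0x9) = 0xE; 0xE ⊕ 0x1 = 0xF.
P[3]: D(K, 0xF) = 0x8; 0x8 ⊕ 0x9 = 0x1.

P[1] = 0xB, P[2] = 0xF, P[3] = 0x1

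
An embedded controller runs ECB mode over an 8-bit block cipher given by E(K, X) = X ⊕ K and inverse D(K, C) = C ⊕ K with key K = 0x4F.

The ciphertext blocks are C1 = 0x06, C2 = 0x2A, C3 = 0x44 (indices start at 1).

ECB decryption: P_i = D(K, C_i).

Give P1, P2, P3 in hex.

P1: D(K, 0x06) = 0x49.
P2: D(K, 0x2A) = 0x65.
P3: D(K, 0x44) = 0x0B.

P1 = 0x49, P2 = 0x65, P3 = 0x0B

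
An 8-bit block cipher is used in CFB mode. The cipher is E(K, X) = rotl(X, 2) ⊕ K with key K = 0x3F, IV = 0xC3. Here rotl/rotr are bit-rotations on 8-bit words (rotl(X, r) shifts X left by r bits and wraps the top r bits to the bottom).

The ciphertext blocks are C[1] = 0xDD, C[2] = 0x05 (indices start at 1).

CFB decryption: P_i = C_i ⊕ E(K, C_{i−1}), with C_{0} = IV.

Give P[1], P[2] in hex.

P[1] = 0xED, P[2] = 0x4D

P[1]: E(K, 0xC3) = 0x30; 0xDD ⊕ 0x30 = 0xED.
P[2]: E(K, 0xDD) = 0x48; 0x05 ⊕ 0x48 = 0x4D.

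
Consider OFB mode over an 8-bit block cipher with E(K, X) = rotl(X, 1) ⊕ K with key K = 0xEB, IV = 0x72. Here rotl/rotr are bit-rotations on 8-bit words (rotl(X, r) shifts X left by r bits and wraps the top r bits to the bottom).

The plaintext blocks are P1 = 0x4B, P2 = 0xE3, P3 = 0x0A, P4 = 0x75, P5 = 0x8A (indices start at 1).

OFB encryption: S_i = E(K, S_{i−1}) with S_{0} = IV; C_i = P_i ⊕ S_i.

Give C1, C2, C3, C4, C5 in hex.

C1: S = E(K, 0x72) = 0x0F; 0x4B ⊕ 0x0F = 0x44.
C2: S = E(K, 0x0F) = 0xF5; 0xE3 ⊕ 0xF5 = 0x16.
C3: S = E(K, 0xF5) = 0x00; 0x0A ⊕ 0x00 = 0x0A.
C4: S = E(K, 0x00) = 0xEB; 0x75 ⊕ 0xEB = 0x9E.
C5: S = E(K, 0xEB) = 0x3C; 0x8A ⊕ 0x3C = 0xB6.

C1 = 0x44, C2 = 0x16, C3 = 0x0A, C4 = 0x9E, C5 = 0xB6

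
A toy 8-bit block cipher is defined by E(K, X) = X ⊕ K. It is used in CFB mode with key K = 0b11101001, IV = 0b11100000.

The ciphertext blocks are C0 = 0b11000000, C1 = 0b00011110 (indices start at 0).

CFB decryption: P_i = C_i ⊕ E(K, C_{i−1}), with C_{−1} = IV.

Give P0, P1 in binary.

P0 = 0b11001001, P1 = 0b00110111

P0: E(K, 0b11100000) = 0b00001001; 0b11000000 ⊕ 0b00001001 = 0b11001001.
P1: E(K, 0b11000000) = 0b00101001; 0b00011110 ⊕ 0b00101001 = 0b00110111.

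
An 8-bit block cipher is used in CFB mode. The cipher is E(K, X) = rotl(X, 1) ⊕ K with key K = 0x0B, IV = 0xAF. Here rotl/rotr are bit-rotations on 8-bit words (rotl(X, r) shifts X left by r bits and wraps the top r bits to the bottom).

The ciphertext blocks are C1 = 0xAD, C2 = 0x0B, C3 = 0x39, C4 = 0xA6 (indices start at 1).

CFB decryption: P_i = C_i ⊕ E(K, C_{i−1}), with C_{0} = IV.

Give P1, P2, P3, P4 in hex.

P1 = 0xF9, P2 = 0x5B, P3 = 0x24, P4 = 0xDF

P1: E(K, 0xAF) = 0x54; 0xAD ⊕ 0x54 = 0xF9.
P2: E(K, 0xAD) = 0x50; 0x0B ⊕ 0x50 = 0x5B.
P3: E(K, 0x0B) = 0x1D; 0x39 ⊕ 0x1D = 0x24.
P4: E(K, 0x39) = 0x79; 0xA6 ⊕ 0x79 = 0xDF.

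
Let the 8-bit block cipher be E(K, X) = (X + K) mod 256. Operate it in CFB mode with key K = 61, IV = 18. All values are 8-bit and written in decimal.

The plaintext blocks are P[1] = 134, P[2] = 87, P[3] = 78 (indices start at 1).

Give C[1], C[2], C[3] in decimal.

C[1] = 201, C[2] = 81, C[3] = 192

CFB encryption: C_i = P_i ⊕ E(K, C_{i−1}), with C_{0} = IV.
C[1]: E(K, 18) = 79; 134 ⊕ 79 = 201.
C[2]: E(K, 201) = 6; 87 ⊕ 6 = 81.
C[3]: E(K, 81) = 142; 78 ⊕ 142 = 192.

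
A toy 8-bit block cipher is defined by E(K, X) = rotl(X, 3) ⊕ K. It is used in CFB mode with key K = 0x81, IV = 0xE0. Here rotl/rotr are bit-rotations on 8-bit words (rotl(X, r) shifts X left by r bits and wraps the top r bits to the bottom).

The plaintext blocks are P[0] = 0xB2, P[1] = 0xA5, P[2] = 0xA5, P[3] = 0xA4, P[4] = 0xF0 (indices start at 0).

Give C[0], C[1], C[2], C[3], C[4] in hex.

C[0] = 0x34, C[1] = 0x85, C[2] = 0x08, C[3] = 0x65, C[4] = 0x5A

CFB encryption: C_i = P_i ⊕ E(K, C_{i−1}), with C_{−1} = IV.
C[0]: E(K, 0xE0) = 0x86; 0xB2 ⊕ 0x86 = 0x34.
C[1]: E(K, 0x34) = 0x20; 0xA5 ⊕ 0x20 = 0x85.
C[2]: E(K, 0x85) = 0xAD; 0xA5 ⊕ 0xAD = 0x08.
C[3]: E(K, 0x08) = 0xC1; 0xA4 ⊕ 0xC1 = 0x65.
C[4]: E(K, 0x65) = 0xAA; 0xF0 ⊕ 0xAA = 0x5A.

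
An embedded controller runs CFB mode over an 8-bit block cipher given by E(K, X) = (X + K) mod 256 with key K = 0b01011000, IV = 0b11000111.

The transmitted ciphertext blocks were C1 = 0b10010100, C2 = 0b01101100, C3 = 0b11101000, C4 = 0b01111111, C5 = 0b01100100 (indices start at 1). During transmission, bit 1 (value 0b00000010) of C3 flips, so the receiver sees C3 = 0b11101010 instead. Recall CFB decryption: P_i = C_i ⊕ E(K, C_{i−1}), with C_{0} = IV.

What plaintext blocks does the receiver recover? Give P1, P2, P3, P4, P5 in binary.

Only C3 changed, to 0b11101010. In CFB, a change in C_i flips the same bit in P_i and garbles P_{i+1}. Decrypting the received ciphertext:
P1: E(K, 0b11000111) = 0b00011111; 0b10010100 ⊕ 0b00011111 = 0b10001011.
P2: E(K, 0b10010100) = 0b11101100; 0b01101100 ⊕ 0b11101100 = 0b10000000.
P3: E(K, 0b01101100) = 0b11000100; 0b11101010 ⊕ 0b11000100 = 0b00101110.
P4: E(K, 0b11101010) = 0b01000010; 0b01111111 ⊕ 0b01000010 = 0b00111101.
P5: E(K, 0b01111111) = 0b11010111; 0b01100100 ⊕ 0b11010111 = 0b10110011.
Blocks that differ from the original plaintext: P3, P4.

P1 = 0b10001011, P2 = 0b10000000, P3 = 0b00101110, P4 = 0b00111101, P5 = 0b10110011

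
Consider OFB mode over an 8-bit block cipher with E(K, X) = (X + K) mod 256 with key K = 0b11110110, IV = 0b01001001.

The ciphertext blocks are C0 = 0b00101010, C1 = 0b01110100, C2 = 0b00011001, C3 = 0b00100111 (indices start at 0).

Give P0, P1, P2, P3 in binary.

P0 = 0b00010101, P1 = 0b01000001, P2 = 0b00110010, P3 = 0b00000110

OFB decryption: S_i = E(K, S_{i−1}) with S_{−1} = IV; P_i = C_i ⊕ S_i.
P0: S = E(K, 0b01001001) = 0b00111111; 0b00101010 ⊕ 0b00111111 = 0b00010101.
P1: S = E(K, 0b00111111) = 0b00110101; 0b01110100 ⊕ 0b00110101 = 0b01000001.
P2: S = E(K, 0b00110101) = 0b00101011; 0b00011001 ⊕ 0b00101011 = 0b00110010.
P3: S = E(K, 0b00101011) = 0b00100001; 0b00100111 ⊕ 0b00100001 = 0b00000110.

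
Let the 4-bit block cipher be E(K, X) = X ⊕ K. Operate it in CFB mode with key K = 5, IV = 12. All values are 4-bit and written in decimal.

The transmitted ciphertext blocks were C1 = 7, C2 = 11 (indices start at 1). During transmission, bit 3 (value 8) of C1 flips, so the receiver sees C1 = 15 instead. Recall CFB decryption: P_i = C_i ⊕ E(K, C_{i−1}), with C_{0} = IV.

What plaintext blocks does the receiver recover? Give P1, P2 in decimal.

Only C1 changed, to 15. In CFB, a change in C_i flips the same bit in P_i and garbles P_{i+1}. Decrypting the received ciphertext:
P1: E(K, 12) = 9; 15 ⊕ 9 = 6.
P2: E(K, 15) = 10; 11 ⊕ 10 = 1.
Blocks that differ from the original plaintext: P1, P2.

P1 = 6, P2 = 1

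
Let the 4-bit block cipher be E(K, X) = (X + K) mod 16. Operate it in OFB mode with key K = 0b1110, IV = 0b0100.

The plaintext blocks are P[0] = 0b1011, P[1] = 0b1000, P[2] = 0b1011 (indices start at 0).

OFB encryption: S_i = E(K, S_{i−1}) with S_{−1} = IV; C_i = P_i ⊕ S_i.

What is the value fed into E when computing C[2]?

C[0]: S = E(K, 0b0100) = 0b0010; 0b1011 ⊕ 0b0010 = 0b1001.
C[1]: S = E(K, 0b0010) = 0b0000; 0b1000 ⊕ 0b0000 = 0b1000.
C[2]: S = E(K, 0b0000) = 0b1110; 0b1011 ⊕ 0b1110 = 0b0101.
So the input to E for block [2] is 0b0000.

0b0000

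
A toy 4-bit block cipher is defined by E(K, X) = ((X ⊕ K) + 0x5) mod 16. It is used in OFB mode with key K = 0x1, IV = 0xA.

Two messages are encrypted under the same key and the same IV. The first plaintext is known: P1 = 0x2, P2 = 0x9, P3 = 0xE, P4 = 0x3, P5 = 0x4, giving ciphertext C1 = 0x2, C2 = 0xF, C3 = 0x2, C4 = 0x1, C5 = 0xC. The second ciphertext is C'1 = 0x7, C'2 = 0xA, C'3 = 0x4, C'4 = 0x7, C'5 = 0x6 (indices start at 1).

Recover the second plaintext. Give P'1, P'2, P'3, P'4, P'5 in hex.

P'1 = 0x7, P'2 = 0xC, P'3 = 0x8, P'4 = 0x5, P'5 = 0xE

In OFB with a reused IV, both messages share the same keystream S_i, so C_i ⊕ C'_i = P_i ⊕ P'_i and thus P'_i = P_i ⊕ C_i ⊕ C'_i.
P'1: 0x2 ⊕ 0x2 ⊕ 0x7 = 0x7.
P'2: 0x9 ⊕ 0xF ⊕ 0xA = 0xC.
P'3: 0xE ⊕ 0x2 ⊕ 0x4 = 0x8.
P'4: 0x3 ⊕ 0x1 ⊕ 0x7 = 0x5.
P'5: 0x4 ⊕ 0xC ⊕ 0x6 = 0xE.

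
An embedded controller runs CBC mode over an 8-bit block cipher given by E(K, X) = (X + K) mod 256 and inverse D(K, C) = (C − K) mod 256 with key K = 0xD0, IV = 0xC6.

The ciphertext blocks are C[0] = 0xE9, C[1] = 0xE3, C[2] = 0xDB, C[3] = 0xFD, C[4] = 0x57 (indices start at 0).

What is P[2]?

P[2] = 0xE8

CBC decryption: P_i = D(K, C_i) ⊕ C_{i−1}, with C_{−1} = IV.
P[2]: D(K, 0xDB) = 0x0B; 0x0B ⊕ 0xE3 = 0xE8.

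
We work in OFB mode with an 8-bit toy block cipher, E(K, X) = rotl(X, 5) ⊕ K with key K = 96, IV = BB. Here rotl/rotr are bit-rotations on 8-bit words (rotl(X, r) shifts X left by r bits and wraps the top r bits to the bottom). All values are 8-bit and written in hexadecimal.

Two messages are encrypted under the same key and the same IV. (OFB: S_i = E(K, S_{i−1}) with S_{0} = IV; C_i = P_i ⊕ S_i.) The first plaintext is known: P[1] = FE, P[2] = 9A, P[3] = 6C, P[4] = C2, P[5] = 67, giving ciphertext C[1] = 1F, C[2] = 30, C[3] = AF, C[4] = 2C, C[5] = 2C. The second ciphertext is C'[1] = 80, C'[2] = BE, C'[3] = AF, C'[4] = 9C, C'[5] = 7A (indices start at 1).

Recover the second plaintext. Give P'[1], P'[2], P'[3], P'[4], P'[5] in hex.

In OFB with a reused IV, both messages share the same keystream S_i, so C_i ⊕ C'_i = P_i ⊕ P'_i and thus P'_i = P_i ⊕ C_i ⊕ C'_i.
P'[1]: FE ⊕ 1F ⊕ 80 = 61.
P'[2]: 9A ⊕ 30 ⊕ BE = 14.
P'[3]: 6C ⊕ AF ⊕ AF = 6C.
P'[4]: C2 ⊕ 2C ⊕ 9C = 72.
P'[5]: 67 ⊕ 2C ⊕ 7A = 31.

P'[1] = 61, P'[2] = 14, P'[3] = 6C, P'[4] = 72, P'[5] = 31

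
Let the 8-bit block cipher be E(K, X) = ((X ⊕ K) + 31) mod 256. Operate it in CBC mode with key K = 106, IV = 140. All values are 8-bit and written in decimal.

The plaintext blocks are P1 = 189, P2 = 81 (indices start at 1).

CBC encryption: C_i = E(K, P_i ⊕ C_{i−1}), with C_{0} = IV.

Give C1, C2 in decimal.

C1: P1 ⊕ 140 = 49; E(K, 49) = 122.
C2: P2 ⊕ 122 = 43; E(K, 43) = 96.

C1 = 122, C2 = 96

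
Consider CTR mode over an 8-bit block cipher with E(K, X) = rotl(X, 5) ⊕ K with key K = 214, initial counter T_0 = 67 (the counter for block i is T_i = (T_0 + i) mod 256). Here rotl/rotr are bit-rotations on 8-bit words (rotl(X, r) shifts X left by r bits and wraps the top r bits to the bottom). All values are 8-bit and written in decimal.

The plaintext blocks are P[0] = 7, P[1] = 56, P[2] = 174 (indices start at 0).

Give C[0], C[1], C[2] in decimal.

CTR encryption: S_i = E(K, T_i) where T_i is the counter for block i; C_i = P_i ⊕ S_i.
C[0]: T = 67, S = E(K, T) = 190; 7 ⊕ 190 = 185.
C[1]: T = 68, S = E(K, T) = 94; 56 ⊕ 94 = 102.
C[2]: T = 69, S = E(K, T) = 126; 174 ⊕ 126 = 208.

C[0] = 185, C[1] = 102, C[2] = 208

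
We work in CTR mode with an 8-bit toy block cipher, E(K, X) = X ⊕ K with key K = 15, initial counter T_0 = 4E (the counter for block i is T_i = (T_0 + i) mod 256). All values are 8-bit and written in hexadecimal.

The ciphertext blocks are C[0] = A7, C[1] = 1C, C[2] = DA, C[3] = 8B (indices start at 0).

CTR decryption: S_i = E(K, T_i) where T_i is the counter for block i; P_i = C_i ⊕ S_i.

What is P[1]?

P[1] = 46

P[1]: T = 4F, S = E(K, T) = 5A; 1C ⊕ 5A = 46.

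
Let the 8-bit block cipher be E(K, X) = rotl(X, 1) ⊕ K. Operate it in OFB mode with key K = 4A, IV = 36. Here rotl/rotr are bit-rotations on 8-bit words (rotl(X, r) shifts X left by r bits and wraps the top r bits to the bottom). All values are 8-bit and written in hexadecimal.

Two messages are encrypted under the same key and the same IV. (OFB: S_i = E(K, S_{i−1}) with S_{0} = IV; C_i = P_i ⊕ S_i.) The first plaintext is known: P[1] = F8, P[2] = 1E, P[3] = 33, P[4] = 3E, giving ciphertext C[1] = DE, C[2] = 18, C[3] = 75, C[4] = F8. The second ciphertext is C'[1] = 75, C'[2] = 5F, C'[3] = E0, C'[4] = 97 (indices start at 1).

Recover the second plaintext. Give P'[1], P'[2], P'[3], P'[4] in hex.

In OFB with a reused IV, both messages share the same keystream S_i, so C_i ⊕ C'_i = P_i ⊕ P'_i and thus P'_i = P_i ⊕ C_i ⊕ C'_i.
P'[1]: F8 ⊕ DE ⊕ 75 = 53.
P'[2]: 1E ⊕ 18 ⊕ 5F = 59.
P'[3]: 33 ⊕ 75 ⊕ E0 = A6.
P'[4]: 3E ⊕ F8 ⊕ 97 = 51.

P'[1] = 53, P'[2] = 59, P'[3] = A6, P'[4] = 51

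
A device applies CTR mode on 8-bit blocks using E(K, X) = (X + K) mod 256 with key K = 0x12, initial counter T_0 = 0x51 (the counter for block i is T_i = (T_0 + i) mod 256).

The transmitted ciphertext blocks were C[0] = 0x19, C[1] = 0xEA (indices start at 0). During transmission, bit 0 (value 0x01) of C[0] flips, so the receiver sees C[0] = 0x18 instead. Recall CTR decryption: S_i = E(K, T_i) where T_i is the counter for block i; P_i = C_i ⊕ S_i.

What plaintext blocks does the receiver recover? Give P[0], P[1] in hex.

P[0] = 0x7B, P[1] = 0x8E

Only C[0] changed, to 0x18. In CTR, a change in C_i flips the same bit in P_i only; the keystream is unaffected. Decrypting the received ciphertext:
P[0]: T = 0x51, S = E(K, T) = 0x63; 0x18 ⊕ 0x63 = 0x7B.
P[1]: T = 0x52, S = E(K, T) = 0x64; 0xEA ⊕ 0x64 = 0x8E.
Blocks that differ from the original plaintext: P[0].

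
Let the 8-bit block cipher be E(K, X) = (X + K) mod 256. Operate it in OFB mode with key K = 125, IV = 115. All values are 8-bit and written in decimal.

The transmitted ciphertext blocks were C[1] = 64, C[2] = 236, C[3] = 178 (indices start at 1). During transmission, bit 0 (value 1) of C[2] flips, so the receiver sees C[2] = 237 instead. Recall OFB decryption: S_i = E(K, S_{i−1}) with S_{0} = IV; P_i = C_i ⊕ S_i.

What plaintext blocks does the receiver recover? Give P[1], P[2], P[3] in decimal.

P[1] = 176, P[2] = 128, P[3] = 88

Only C[2] changed, to 237. In OFB, a change in C_i flips the same bit in P_i only; the keystream is unaffected. Decrypting the received ciphertext:
P[1]: S = E(K, 115) = 240; 64 ⊕ 240 = 176.
P[2]: S = E(K, 240) = 109; 237 ⊕ 109 = 128.
P[3]: S = E(K, 109) = 234; 178 ⊕ 234 = 88.
Blocks that differ from the original plaintext: P[2].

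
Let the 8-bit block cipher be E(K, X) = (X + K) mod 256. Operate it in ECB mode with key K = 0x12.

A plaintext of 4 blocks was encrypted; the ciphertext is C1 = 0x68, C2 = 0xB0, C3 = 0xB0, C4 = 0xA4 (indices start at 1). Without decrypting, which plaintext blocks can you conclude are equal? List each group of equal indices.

P2 = P3

ECB encrypts each block independently with the same key, so equal ciphertext blocks imply equal plaintext blocks.
C2 = C3 = 0xB0, so P2 = P3.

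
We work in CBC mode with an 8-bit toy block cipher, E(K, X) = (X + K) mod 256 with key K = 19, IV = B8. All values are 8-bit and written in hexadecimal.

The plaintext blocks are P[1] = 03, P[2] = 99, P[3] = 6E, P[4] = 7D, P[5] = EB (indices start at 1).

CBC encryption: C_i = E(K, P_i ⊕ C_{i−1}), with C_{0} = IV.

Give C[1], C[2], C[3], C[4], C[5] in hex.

C[1] = D4, C[2] = 66, C[3] = 21, C[4] = 75, C[5] = B7

C[1]: P[1] ⊕ B8 = BB; E(K, BB) = D4.
C[2]: P[2] ⊕ D4 = 4D; E(K, 4D) = 66.
C[3]: P[3] ⊕ 66 = 08; E(K, 08) = 21.
C[4]: P[4] ⊕ 21 = 5C; E(K, 5C) = 75.
C[5]: P[5] ⊕ 75 = 9E; E(K, 9E) = B7.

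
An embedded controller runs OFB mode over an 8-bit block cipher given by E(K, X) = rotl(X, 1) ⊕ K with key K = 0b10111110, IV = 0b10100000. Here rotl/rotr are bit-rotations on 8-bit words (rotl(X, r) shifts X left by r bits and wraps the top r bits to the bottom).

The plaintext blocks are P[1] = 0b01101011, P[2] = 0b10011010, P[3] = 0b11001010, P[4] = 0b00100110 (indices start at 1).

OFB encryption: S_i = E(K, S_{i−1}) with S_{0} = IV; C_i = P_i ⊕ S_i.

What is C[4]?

C[1]: S = E(K, 0b10100000) = 0b11111111; 0b01101011 ⊕ 0b11111111 = 0b10010100.
C[2]: S = E(K, 0b11111111) = 0b01000001; 0b10011010 ⊕ 0b01000001 = 0b11011011.
C[3]: S = E(K, 0b01000001) = 0b00111100; 0b11001010 ⊕ 0b00111100 = 0b11110110.
C[4]: S = E(K, 0b00111100) = 0b11000110; 0b00100110 ⊕ 0b11000110 = 0b11100000.

C[4] = 0b11100000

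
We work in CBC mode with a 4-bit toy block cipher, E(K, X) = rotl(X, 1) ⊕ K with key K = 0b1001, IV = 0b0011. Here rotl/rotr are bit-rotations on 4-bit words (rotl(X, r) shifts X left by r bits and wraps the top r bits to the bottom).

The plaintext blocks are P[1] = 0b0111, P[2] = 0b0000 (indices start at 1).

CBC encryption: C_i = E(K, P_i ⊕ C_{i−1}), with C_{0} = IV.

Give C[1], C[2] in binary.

C[1] = 0b0001, C[2] = 0b1011

C[1]: P[1] ⊕ 0b0011 = 0b0100; E(K, 0b0100) = 0b0001.
C[2]: P[2] ⊕ 0b0001 = 0b0001; E(K, 0b0001) = 0b1011.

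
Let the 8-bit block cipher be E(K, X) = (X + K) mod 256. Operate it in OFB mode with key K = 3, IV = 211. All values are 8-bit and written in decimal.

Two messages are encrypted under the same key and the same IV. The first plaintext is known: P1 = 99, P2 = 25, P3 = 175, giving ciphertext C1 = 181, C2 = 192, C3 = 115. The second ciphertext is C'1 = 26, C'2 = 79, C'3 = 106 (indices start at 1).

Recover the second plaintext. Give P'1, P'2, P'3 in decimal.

P'1 = 204, P'2 = 150, P'3 = 182

In OFB with a reused IV, both messages share the same keystream S_i, so C_i ⊕ C'_i = P_i ⊕ P'_i and thus P'_i = P_i ⊕ C_i ⊕ C'_i.
P'1: 99 ⊕ 181 ⊕ 26 = 204.
P'2: 25 ⊕ 192 ⊕ 79 = 150.
P'3: 175 ⊕ 115 ⊕ 106 = 182.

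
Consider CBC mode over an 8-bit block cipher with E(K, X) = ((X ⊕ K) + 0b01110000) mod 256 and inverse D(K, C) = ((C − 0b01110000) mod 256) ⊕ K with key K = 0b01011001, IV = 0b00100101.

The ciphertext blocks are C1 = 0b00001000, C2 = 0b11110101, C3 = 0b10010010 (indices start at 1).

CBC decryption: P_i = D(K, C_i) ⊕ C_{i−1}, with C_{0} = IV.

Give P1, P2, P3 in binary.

P1 = 0b11100100, P2 = 0b11010100, P3 = 0b10001110

P1: D(K, 0b00001000) = 0b11000001; 0b11000001 ⊕ 0b00100101 = 0b11100100.
P2: D(K, 0b11110101) = 0b11011100; 0b11011100 ⊕ 0b00001000 = 0b11010100.
P3: D(K, 0b10010010) = 0b01111011; 0b01111011 ⊕ 0b11110101 = 0b10001110.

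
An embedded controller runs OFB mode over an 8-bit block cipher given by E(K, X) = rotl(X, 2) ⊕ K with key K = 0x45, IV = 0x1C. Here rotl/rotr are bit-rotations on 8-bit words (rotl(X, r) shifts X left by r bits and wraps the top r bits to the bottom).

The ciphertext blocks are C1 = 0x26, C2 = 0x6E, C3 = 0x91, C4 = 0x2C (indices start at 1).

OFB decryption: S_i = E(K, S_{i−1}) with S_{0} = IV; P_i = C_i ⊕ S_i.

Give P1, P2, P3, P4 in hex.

P1: S = E(K, 0x1C) = 0x35; 0x26 ⊕ 0x35 = 0x13.
P2: S = E(K, 0x35) = 0x91; 0x6E ⊕ 0x91 = 0xFF.
P3: S = E(K, 0x91) = 0x03; 0x91 ⊕ 0x03 = 0x92.
P4: S = E(K, 0x03) = 0x49; 0x2C ⊕ 0x49 = 0x65.

P1 = 0x13, P2 = 0xFF, P3 = 0x92, P4 = 0x65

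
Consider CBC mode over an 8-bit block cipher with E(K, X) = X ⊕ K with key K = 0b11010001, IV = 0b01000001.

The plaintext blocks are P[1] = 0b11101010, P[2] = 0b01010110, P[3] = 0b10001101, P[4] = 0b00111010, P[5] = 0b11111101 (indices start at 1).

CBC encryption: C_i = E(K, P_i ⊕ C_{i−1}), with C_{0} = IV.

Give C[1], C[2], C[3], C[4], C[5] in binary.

C[1]: P[1] ⊕ 0b01000001 = 0b10101011; E(K, 0b10101011) = 0b01111010.
C[2]: P[2] ⊕ 0b01111010 = 0b00101100; E(K, 0b00101100) = 0b11111101.
C[3]: P[3] ⊕ 0b11111101 = 0b01110000; E(K, 0b01110000) = 0b10100001.
C[4]: P[4] ⊕ 0b10100001 = 0b10011011; E(K, 0b10011011) = 0b01001010.
C[5]: P[5] ⊕ 0b01001010 = 0b10110111; E(K, 0b10110111) = 0b01100110.

C[1] = 0b01111010, C[2] = 0b11111101, C[3] = 0b10100001, C[4] = 0b01001010, C[5] = 0b01100110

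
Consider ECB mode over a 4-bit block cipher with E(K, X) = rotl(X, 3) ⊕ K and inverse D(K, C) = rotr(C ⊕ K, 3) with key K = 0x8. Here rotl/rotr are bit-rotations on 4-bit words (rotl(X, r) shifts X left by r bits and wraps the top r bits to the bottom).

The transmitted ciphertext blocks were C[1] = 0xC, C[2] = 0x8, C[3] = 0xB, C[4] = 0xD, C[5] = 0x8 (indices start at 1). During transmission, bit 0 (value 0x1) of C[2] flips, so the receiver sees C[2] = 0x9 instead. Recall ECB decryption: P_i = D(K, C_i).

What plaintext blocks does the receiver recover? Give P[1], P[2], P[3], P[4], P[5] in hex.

Only C[2] changed, to 0x9. In ECB, a change in C_i affects only P_i. Decrypting the received ciphertext:
P[1]: D(K, 0xC) = 0x8.
P[2]: D(K, 0x9) = 0x2.
P[3]: D(K, 0xB) = 0x6.
P[4]: D(K, 0xD) = 0xA.
P[5]: D(K, 0x8) = 0x0.
Blocks that differ from the original plaintext: P[2].

P[1] = 0x8, P[2] = 0x2, P[3] = 0x6, P[4] = 0xA, P[5] = 0x0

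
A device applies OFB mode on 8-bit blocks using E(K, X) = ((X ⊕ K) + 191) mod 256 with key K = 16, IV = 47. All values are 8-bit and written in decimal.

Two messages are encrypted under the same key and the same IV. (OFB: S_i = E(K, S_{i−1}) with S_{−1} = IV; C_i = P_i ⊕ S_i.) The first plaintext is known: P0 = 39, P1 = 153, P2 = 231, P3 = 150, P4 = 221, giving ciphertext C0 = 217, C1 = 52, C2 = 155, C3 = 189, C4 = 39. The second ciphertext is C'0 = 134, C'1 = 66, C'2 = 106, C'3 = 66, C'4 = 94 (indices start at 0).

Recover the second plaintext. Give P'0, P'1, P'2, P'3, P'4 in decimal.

P'0 = 120, P'1 = 239, P'2 = 22, P'3 = 105, P'4 = 164

In OFB with a reused IV, both messages share the same keystream S_i, so C_i ⊕ C'_i = P_i ⊕ P'_i and thus P'_i = P_i ⊕ C_i ⊕ C'_i.
P'0: 39 ⊕ 217 ⊕ 134 = 120.
P'1: 153 ⊕ 52 ⊕ 66 = 239.
P'2: 231 ⊕ 155 ⊕ 106 = 22.
P'3: 150 ⊕ 189 ⊕ 66 = 105.
P'4: 221 ⊕ 39 ⊕ 94 = 164.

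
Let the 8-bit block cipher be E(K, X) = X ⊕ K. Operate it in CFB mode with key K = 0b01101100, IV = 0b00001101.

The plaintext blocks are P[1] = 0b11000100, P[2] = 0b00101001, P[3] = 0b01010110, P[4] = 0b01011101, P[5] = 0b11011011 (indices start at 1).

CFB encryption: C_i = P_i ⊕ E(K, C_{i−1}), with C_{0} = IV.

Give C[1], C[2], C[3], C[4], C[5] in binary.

C[1] = 0b10100101, C[2] = 0b11100000, C[3] = 0b11011010, C[4] = 0b11101011, C[5] = 0b01011100

C[1]: E(K, 0b00001101) = 0b01100001; 0b11000100 ⊕ 0b01100001 = 0b10100101.
C[2]: E(K, 0b10100101) = 0b11001001; 0b00101001 ⊕ 0b11001001 = 0b11100000.
C[3]: E(K, 0b11100000) = 0b10001100; 0b01010110 ⊕ 0b10001100 = 0b11011010.
C[4]: E(K, 0b11011010) = 0b10110110; 0b01011101 ⊕ 0b10110110 = 0b11101011.
C[5]: E(K, 0b11101011) = 0b10000111; 0b11011011 ⊕ 0b10000111 = 0b01011100.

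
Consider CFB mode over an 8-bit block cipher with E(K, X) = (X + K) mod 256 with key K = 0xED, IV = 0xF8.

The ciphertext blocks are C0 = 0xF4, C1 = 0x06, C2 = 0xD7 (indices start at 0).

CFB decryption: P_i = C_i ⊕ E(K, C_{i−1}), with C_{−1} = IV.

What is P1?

P1 = 0xE7

P1: E(K, 0xF4) = 0xE1; 0x06 ⊕ 0xE1 = 0xE7.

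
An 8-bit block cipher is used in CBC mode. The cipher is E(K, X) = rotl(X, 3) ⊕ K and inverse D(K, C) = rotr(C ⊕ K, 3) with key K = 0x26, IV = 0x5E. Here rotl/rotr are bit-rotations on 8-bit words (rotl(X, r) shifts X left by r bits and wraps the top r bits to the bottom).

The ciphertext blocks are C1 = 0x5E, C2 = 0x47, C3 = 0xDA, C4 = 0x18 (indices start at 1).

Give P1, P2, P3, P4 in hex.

CBC decryption: P_i = D(K, C_i) ⊕ C_{i−1}, with C_{0} = IV.
P1: D(K, 0x5E) = 0x0F; 0x0F ⊕ 0x5E = 0x51.
P2: D(K, 0x47) = 0x2C; 0x2C ⊕ 0x5E = 0x72.
P3: D(K, 0xDA) = 0x9F; 0x9F ⊕ 0x47 = 0xD8.
P4: D(K, 0x18) = 0xC7; 0xC7 ⊕ 0xDA = 0x1D.

P1 = 0x51, P2 = 0x72, P3 = 0xD8, P4 = 0x1D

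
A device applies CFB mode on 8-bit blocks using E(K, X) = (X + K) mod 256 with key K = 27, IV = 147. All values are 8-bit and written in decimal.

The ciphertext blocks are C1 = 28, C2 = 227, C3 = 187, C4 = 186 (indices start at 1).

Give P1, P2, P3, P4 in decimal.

CFB decryption: P_i = C_i ⊕ E(K, C_{i−1}), with C_{0} = IV.
P1: E(K, 147) = 174; 28 ⊕ 174 = 178.
P2: E(K, 28) = 55; 227 ⊕ 55 = 212.
P3: E(K, 227) = 254; 187 ⊕ 254 = 69.
P4: E(K, 187) = 214; 186 ⊕ 214 = 108.

P1 = 178, P2 = 212, P3 = 69, P4 = 108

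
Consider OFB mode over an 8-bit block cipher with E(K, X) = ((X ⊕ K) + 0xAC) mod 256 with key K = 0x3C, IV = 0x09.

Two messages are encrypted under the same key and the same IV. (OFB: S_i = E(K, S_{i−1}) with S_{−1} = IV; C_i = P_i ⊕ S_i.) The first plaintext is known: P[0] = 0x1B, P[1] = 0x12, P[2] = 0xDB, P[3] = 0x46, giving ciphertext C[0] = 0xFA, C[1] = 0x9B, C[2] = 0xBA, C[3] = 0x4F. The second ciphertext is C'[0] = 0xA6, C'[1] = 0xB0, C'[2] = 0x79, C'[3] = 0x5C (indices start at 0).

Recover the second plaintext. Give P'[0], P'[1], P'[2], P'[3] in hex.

P'[0] = 0x47, P'[1] = 0x39, P'[2] = 0x18, P'[3] = 0x55

In OFB with a reused IV, both messages share the same keystream S_i, so C_i ⊕ C'_i = P_i ⊕ P'_i and thus P'_i = P_i ⊕ C_i ⊕ C'_i.
P'[0]: 0x1B ⊕ 0xFA ⊕ 0xA6 = 0x47.
P'[1]: 0x12 ⊕ 0x9B ⊕ 0xB0 = 0x39.
P'[2]: 0xDB ⊕ 0xBA ⊕ 0x79 = 0x18.
P'[3]: 0x46 ⊕ 0x4F ⊕ 0x5C = 0x55.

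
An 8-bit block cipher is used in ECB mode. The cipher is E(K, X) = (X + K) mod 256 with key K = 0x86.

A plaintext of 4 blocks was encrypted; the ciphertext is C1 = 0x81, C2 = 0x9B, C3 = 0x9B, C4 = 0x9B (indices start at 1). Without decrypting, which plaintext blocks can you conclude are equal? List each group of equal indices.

P2 = P3 = P4

ECB encrypts each block independently with the same key, so equal ciphertext blocks imply equal plaintext blocks.
C2 = C3 = C4 = 0x9B, so P2 = P3 = P4.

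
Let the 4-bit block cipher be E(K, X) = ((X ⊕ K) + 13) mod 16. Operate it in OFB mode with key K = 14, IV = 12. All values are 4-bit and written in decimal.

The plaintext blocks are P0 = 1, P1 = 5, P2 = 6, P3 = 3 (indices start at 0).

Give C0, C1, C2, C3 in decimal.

C0 = 14, C1 = 11, C2 = 11, C3 = 3

OFB encryption: S_i = E(K, S_{i−1}) with S_{−1} = IV; C_i = P_i ⊕ S_i.
C0: S = E(K, 12) = 15; 1 ⊕ 15 = 14.
C1: S = E(K, 15) = 14; 5 ⊕ 14 = 11.
C2: S = E(K, 14) = 13; 6 ⊕ 13 = 11.
C3: S = E(K, 13) = 0; 3 ⊕ 0 = 3.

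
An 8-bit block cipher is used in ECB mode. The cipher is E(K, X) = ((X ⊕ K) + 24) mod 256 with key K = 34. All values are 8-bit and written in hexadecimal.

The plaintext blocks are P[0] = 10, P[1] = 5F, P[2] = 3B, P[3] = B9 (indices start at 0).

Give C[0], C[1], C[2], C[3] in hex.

C[0] = 48, C[1] = 8F, C[2] = 33, C[3] = B1

ECB encryption: C_i = E(K, P_i).
C[0]: E(K, 10) = 48.
C[1]: E(K, 5F) = 8F.
C[2]: E(K, 3B) = 33.
C[3]: E(K, B9) = B1.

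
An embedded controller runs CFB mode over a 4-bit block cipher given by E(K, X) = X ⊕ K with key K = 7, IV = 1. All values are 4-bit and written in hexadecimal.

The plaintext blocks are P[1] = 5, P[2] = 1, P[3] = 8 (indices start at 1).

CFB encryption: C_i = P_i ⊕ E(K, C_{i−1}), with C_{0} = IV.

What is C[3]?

C[1]: E(K, 1) = 6; 5 ⊕ 6 = 3.
C[2]: E(K, 3) = 4; 1 ⊕ 4 = 5.
C[3]: E(K, 5) = 2; 8 ⊕ 2 = A.

C[3] = A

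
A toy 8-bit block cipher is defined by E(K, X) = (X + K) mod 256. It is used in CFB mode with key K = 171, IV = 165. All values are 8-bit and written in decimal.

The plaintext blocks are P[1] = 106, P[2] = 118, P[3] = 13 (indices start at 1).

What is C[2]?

CFB encryption: C_i = P_i ⊕ E(K, C_{i−1}), with C_{0} = IV.
C[1]: E(K, 165) = 80; 106 ⊕ 80 = 58.
C[2]: E(K, 58) = 229; 118 ⊕ 229 = 147.

C[2] = 147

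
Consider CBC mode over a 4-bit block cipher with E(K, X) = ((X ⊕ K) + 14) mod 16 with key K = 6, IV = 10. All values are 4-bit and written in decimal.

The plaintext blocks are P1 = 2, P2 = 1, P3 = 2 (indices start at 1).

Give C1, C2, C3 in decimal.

C1 = 12, C2 = 9, C3 = 11

CBC encryption: C_i = E(K, P_i ⊕ C_{i−1}), with C_{0} = IV.
C1: P1 ⊕ 10 = 8; E(K, 8) = 12.
C2: P2 ⊕ 12 = 13; E(K, 13) = 9.
C3: P3 ⊕ 9 = 11; E(K, 11) = 11.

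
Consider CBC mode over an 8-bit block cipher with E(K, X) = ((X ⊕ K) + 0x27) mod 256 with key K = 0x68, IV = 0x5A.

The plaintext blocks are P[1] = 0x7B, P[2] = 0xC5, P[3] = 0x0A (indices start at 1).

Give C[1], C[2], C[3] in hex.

CBC encryption: C_i = E(K, P_i ⊕ C_{i−1}), with C_{0} = IV.
C[1]: P[1] ⊕ 0x5A = 0x21; E(K, 0x21) = 0x70.
C[2]: P[2] ⊕ 0x70 = 0xB5; E(K, 0xB5) = 0x04.
C[3]: P[3] ⊕ 0x04 = 0x0E; E(K, 0x0E) = 0x8D.

C[1] = 0x70, C[2] = 0x04, C[3] = 0x8D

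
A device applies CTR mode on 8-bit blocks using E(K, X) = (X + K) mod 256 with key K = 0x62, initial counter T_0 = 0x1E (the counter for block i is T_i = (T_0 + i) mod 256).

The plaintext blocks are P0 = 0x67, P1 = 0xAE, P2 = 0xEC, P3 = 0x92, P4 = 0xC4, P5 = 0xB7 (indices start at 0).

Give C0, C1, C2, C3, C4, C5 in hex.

C0 = 0xE7, C1 = 0x2F, C2 = 0x6E, C3 = 0x11, C4 = 0x40, C5 = 0x32

CTR encryption: S_i = E(K, T_i) where T_i is the counter for block i; C_i = P_i ⊕ S_i.
C0: T = 0x1E, S = E(K, T) = 0x80; 0x67 ⊕ 0x80 = 0xE7.
C1: T = 0x1F, S = E(K, T) = 0x81; 0xAE ⊕ 0x81 = 0x2F.
C2: T = 0x20, S = E(K, T) = 0x82; 0xEC ⊕ 0x82 = 0x6E.
C3: T = 0x21, S = E(K, T) = 0x83; 0x92 ⊕ 0x83 = 0x11.
C4: T = 0x22, S = E(K, T) = 0x84; 0xC4 ⊕ 0x84 = 0x40.
C5: T = 0x23, S = E(K, T) = 0x85; 0xB7 ⊕ 0x85 = 0x32.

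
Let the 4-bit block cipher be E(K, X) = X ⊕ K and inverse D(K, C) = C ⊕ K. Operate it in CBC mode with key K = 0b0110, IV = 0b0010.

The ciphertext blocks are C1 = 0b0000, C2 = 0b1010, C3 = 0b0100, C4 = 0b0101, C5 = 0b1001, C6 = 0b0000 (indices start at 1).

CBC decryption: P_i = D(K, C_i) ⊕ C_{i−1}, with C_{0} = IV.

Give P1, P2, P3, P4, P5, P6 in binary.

P1 = 0b0100, P2 = 0b1100, P3 = 0b1000, P4 = 0b0111, P5 = 0b1010, P6 = 0b1111

P1: D(K, 0b0000) = 0b0110; 0b0110 ⊕ 0b0010 = 0b0100.
P2: D(K, 0b1010) = 0b1100; 0b1100 ⊕ 0b0000 = 0b1100.
P3: D(K, 0b0100) = 0b0010; 0b0010 ⊕ 0b1010 = 0b1000.
P4: D(K, 0b0101) = 0b0011; 0b0011 ⊕ 0b0100 = 0b0111.
P5: D(K, 0b1001) = 0b1111; 0b1111 ⊕ 0b0101 = 0b1010.
P6: D(K, 0b0000) = 0b0110; 0b0110 ⊕ 0b1001 = 0b1111.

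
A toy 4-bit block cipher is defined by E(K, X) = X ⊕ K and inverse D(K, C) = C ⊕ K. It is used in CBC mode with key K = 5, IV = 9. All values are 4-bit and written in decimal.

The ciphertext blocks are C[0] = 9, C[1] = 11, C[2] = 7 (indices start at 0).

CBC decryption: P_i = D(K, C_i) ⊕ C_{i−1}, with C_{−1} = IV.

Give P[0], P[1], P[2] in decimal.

P[0] = 5, P[1] = 7, P[2] = 9

P[0]: D(K, 9) = 12; 12 ⊕ 9 = 5.
P[1]: D(K, 11) = 14; 14 ⊕ 9 = 7.
P[2]: D(K, 7) = 2; 2 ⊕ 11 = 9.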